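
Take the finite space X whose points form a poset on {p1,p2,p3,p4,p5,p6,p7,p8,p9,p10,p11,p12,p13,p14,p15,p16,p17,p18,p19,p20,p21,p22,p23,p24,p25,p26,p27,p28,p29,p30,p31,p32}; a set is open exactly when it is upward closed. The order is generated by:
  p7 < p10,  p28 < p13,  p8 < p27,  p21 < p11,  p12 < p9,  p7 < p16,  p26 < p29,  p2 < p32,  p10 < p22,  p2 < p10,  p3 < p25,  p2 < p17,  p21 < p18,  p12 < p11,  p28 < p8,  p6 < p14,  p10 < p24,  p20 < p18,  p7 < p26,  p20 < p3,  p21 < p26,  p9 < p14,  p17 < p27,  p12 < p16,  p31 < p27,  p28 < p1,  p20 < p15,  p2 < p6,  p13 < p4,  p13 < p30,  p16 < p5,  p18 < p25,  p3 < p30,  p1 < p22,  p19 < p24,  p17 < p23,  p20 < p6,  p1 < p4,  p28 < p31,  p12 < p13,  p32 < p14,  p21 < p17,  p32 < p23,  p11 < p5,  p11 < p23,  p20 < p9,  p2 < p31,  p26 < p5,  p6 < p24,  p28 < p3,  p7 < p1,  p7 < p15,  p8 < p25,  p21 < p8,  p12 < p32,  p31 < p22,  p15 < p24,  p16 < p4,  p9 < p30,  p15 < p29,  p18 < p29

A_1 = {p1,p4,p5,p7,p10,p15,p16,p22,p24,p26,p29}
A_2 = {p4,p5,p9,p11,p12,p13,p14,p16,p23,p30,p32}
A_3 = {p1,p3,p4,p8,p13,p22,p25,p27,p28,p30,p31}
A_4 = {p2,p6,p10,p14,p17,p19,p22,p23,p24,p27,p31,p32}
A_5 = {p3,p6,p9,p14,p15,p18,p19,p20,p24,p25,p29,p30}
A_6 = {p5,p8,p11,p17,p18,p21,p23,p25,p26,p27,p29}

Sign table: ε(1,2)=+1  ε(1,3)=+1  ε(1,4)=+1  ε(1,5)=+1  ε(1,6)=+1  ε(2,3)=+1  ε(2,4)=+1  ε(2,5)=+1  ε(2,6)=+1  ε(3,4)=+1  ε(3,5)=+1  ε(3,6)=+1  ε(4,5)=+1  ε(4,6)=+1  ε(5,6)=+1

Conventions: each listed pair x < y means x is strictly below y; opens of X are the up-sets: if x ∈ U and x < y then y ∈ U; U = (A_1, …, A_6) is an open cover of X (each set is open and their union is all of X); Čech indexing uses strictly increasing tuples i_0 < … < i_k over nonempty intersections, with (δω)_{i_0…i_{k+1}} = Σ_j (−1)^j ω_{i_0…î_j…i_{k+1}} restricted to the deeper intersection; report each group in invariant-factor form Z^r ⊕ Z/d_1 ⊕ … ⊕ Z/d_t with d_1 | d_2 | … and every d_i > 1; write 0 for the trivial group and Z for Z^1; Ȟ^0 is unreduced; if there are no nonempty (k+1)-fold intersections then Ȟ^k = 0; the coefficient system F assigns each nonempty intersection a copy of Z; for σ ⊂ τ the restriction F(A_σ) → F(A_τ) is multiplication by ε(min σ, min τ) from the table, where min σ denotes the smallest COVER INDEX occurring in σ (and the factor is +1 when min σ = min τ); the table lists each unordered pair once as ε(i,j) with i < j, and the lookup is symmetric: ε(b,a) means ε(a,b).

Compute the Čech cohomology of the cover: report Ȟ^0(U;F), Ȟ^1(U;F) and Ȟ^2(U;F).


Ȟ^0 = Z; Ȟ^1 = 0; Ȟ^2 = Z/2

intersection data:
  A12={p4,p5,p16} A13={p1,p4,p22} A14={p10,p22,p24} A15={p15,p24,p29} A16={p5,p26,p29} A23={p4,p13,p30} A24={p14,p23,p32} A25={p9,p14,p30} A26={p5,p11,p23} A34={p22,p27,p31} A35={p3,p25,p30} A36={p8,p25,p27} A45={p6,p14,p19,p24} A46={p17,p23,p27} A56={p18,p25,p29}
  A123={p4} A126={p5} A134={p22} A145={p24} A156={p29} A235={p30} A245={p14} A246={p23} A346={p27} A356={p25}
C dims 6,15,10; δ0: rk 5, SNF 1^5; δ1: rk 10, SNF 1^9·2
Ȟ^0 = (6 − 5) − 0 = 1, so Ȟ^0 ≅ Z
Ȟ^1 = (15 − 10) − 5 = 0, so Ȟ^1 ≅ 0
Ȟ^2 = (10 − 0) − 10 = 0 plus torsion [2], so Ȟ^2 ≅ Z/2


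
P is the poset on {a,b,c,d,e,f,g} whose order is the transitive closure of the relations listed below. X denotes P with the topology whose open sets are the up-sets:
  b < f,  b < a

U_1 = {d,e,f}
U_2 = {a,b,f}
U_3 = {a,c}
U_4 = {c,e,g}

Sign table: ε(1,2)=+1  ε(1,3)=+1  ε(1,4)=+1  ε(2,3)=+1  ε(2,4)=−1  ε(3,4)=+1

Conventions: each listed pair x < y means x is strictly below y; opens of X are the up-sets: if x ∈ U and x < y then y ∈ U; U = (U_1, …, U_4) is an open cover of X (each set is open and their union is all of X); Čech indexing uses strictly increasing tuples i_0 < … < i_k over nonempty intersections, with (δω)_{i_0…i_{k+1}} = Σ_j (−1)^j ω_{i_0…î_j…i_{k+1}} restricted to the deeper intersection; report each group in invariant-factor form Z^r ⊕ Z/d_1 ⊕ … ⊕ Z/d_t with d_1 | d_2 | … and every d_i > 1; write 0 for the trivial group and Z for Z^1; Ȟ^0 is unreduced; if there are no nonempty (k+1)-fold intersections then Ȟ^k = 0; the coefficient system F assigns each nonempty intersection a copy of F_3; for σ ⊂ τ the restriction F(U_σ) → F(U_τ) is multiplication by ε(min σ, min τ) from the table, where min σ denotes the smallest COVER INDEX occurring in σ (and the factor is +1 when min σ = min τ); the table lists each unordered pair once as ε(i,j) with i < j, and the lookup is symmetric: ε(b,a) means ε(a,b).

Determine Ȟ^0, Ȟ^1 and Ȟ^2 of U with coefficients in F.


Ȟ^0 = Z/3; Ȟ^1 = Z/3; Ȟ^2 = 0

intersection data:
  U12={f} U14={e} U23={a} U34={c}
C dims 4,4; δ0: rk_F3 3
Ȟ^0 = (4 − 3) − 0 = 1, so Ȟ^0 ≅ Z/3
Ȟ^1 = (4 − 0) − 3 = 1, so Ȟ^1 ≅ Z/3
Ȟ^2 = (0 − 0) − 0 = 0, so Ȟ^2 ≅ 0


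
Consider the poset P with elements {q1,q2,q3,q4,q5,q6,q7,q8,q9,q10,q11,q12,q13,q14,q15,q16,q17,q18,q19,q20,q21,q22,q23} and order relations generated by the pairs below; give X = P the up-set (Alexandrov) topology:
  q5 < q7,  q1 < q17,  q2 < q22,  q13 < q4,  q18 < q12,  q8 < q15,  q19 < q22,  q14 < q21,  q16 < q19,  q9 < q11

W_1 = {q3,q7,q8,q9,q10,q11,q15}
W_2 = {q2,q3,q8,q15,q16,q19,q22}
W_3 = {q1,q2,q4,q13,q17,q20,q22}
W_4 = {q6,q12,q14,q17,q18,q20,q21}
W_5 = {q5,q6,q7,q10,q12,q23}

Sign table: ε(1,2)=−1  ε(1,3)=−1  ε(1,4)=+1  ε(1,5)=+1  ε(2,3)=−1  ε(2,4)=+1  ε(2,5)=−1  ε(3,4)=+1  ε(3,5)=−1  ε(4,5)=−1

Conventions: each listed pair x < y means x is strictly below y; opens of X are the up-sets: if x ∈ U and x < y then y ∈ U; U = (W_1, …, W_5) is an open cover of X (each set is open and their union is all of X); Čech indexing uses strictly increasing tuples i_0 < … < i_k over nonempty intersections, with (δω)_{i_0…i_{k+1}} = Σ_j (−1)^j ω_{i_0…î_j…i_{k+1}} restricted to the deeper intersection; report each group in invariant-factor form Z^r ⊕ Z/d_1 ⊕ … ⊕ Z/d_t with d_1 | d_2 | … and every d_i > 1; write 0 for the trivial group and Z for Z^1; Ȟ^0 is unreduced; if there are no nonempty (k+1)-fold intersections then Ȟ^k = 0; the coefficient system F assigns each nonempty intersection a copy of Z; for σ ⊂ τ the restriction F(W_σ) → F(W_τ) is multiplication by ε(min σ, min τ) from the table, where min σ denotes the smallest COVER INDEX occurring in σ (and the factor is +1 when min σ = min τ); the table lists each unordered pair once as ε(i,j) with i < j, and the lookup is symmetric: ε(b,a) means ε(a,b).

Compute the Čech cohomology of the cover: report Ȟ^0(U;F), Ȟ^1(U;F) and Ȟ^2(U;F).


nerve simplices:
  W12={q3,q8,q15} W15={q7,q10} W23={q2,q22} W34={q17,q20} W45={q6,q12}
C dims 5,5; δ0: rk 5, SNF 1^4·2
degree 0: 5−5−0 = 0 → Ȟ^0 ≅ 0
degree 1: 5−0−5 = 0 plus torsion [2] → Ȟ^1 ≅ Z/2
degree 2: 0−0−0 = 0 → Ȟ^2 ≅ 0

Ȟ^0 ≅ 0, Ȟ^1 ≅ Z/2 and Ȟ^2 ≅ 0


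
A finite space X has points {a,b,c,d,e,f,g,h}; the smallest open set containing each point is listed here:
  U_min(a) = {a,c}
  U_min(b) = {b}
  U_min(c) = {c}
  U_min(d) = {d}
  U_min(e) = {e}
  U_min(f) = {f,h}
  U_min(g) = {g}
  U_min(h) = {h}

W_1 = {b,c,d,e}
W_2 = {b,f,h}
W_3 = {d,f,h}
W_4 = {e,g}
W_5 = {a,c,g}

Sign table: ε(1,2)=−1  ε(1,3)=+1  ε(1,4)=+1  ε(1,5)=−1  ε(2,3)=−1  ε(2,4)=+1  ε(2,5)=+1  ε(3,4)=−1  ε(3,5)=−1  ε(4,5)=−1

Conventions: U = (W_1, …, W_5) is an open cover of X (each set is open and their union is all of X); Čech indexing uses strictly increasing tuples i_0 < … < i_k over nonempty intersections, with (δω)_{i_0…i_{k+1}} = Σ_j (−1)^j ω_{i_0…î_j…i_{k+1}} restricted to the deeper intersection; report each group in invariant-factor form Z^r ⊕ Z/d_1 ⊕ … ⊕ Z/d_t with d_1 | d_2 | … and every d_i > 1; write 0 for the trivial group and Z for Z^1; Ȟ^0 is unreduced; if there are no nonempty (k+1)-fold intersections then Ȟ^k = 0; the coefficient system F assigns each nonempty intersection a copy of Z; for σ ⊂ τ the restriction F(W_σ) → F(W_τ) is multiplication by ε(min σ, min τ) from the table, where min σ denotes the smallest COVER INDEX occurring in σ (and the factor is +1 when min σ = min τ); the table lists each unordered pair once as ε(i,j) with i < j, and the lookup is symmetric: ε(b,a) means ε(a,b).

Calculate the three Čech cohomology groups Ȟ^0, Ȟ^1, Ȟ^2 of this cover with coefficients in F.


cover nerve:
  W12={b} W13={d} W14={e} W15={c} W23={f,h} W45={g}
C dims 5,6; δ0: rk 4, SNF 1^4
Ȟ^0: (5−4)−0=1 ⇒ Z
Ȟ^1: (6−0)−4=2 ⇒ Z^2
Ȟ^2: (0−0)−0=0 ⇒ 0

Ȟ^0(U;F) ≅ Z, Ȟ^1(U;F) ≅ Z^2, Ȟ^2(U;F) ≅ 0


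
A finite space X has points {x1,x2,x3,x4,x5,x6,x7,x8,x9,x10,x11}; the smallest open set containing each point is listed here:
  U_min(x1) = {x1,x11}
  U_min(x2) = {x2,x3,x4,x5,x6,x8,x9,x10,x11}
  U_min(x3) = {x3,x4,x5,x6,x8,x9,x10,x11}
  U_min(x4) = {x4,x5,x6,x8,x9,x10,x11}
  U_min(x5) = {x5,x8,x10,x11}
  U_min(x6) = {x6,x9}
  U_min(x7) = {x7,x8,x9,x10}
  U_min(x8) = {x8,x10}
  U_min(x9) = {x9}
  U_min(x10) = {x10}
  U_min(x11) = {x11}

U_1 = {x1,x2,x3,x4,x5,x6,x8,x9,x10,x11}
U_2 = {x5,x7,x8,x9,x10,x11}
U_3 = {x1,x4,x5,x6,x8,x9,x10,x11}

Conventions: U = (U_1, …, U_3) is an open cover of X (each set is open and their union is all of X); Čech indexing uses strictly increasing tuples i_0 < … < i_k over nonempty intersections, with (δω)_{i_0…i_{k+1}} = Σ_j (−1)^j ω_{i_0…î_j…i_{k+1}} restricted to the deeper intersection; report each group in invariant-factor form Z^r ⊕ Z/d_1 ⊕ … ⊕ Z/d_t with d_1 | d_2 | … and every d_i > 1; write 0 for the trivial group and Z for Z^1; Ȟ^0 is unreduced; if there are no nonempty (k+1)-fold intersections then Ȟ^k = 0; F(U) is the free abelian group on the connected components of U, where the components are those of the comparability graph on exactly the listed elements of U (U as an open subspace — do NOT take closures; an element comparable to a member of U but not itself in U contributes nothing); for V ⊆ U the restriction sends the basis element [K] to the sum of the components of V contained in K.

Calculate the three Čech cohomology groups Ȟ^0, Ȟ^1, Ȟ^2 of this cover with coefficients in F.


nerve simplices:
  U12={x5,x8,x9,x10,x11} U13={x1,x4,x5,x6,x8,x9,x10,x11} U23={x5,x8,x9,x10,x11}
  U123={x5,x8,x9,x10,x11}
components per intersection:
  U1: {x1,x2,x3,x4,x5,x6,x8,x9,x10,x11}
  U2: {x5,x7,x8,x9,x10,x11}
  U3: {x1,x4,x5,x6,x8,x9,x10,x11}
  U12: {x5,x8,x10,x11} {x9}
  U13: {x1,x4,x5,x6,x8,x9,x10,x11}
  U23: {x5,x8,x10,x11} {x9}
  U123: {x5,x8,x10,x11} {x9}
C dims 3,5,2; δ0: rk 2, SNF 1^2; δ1: rk 2, SNF 1^2
degree 0: 3−2−0 = 1 → Ȟ^0 ≅ Z
degree 1: 5−2−2 = 1 → Ȟ^1 ≅ Z
degree 2: 2−0−2 = 0 → Ȟ^2 ≅ 0

Ȟ^0 = Z, Ȟ^1 = Z and Ȟ^2 = 0


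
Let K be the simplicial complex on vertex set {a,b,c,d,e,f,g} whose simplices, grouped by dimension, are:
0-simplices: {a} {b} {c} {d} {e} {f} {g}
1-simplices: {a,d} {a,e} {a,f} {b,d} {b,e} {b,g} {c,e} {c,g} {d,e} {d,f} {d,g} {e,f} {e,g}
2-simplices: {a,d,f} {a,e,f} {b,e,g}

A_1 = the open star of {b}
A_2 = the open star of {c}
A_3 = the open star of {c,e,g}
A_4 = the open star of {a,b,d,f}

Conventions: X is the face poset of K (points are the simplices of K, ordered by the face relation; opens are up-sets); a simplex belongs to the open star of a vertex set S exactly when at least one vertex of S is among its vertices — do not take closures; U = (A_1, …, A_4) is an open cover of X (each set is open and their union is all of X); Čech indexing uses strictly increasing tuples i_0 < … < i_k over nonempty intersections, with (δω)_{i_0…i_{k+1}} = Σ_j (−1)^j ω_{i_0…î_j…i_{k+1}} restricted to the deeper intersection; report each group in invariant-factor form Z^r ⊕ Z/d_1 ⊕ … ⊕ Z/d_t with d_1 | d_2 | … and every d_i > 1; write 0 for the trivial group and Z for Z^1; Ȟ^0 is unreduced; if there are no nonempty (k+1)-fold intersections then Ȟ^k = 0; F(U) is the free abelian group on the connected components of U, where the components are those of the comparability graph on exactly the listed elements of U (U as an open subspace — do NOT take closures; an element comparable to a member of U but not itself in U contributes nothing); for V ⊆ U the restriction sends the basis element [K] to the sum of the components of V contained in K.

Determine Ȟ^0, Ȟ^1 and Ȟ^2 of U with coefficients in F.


Ȟ^0(U;F) ≅ Z, Ȟ^1(U;F) ≅ Z^3 and Ȟ^2(U;F) ≅ 0

intersection data:
  A1={{b},{b,d},{b,e},{b,g},{b,e,g}} A2={{c},{c,e},{c,g}} A3={{c},{e},{g},{a,e},{b,e},{b,g},{c,e},{c,g},{d,e},{d,g},{e,f},{e,g},{a,e,f},{b,e,g}} A4={{a},{b},{d},{f},{a,d},{a,e},{a,f},{b,d},{b,e},{b,g},{d,e},{d,f},{d,g},{e,f},{a,d,f},{a,e,f},{b,e,g}}
  A13={{b,e},{b,g},{b,e,g}} A14={{b},{b,d},{b,e},{b,g},{b,e,g}} A23={{c},{c,e},{c,g}} A34={{a,e},{b,e},{b,g},{d,e},{d,g},{e,f},{a,e,f},{b,e,g}}
  A134={{b,e},{b,g},{b,e,g}}
components per intersection:
  A1: {{b},{b,d},{b,e},{b,g},{b,e,g}}
  A2: {{c},{c,e},{c,g}}
  A3: {{c},{e},{g},{a,e},{b,e},{b,g},{c,e},{c,g},{d,e},{d,g},{e,f},{e,g},{a,e,f},{b,e,g}}
  A4: {{a},{b},{d},{f},{a,d},{a,e},{a,f},{b,d},{b,e},{b,g},{d,e},{d,f},{d,g},{e,f},{a,d,f},{a,e,f},{b,e,g}}
  A13: {{b,e},{b,g},{b,e,g}}
  A14: {{b},{b,d},{b,e},{b,g},{b,e,g}}
  A23: {{c},{c,e},{c,g}}
  A34: {{a,e},{e,f},{a,e,f}} {{b,e},{b,g},{b,e,g}} {{d,e}} {{d,g}}
  A134: {{b,e},{b,g},{b,e,g}}
C dims 4,7,1; δ0: rk 3, SNF 1^3; δ1: rk 1, SNF 1^1
Ȟ^0 = (4 − 3) − 0 = 1, so Ȟ^0 ≅ Z
Ȟ^1 = (7 − 1) − 3 = 3, so Ȟ^1 ≅ Z^3
Ȟ^2 = (1 − 0) − 1 = 0, so Ȟ^2 ≅ 0


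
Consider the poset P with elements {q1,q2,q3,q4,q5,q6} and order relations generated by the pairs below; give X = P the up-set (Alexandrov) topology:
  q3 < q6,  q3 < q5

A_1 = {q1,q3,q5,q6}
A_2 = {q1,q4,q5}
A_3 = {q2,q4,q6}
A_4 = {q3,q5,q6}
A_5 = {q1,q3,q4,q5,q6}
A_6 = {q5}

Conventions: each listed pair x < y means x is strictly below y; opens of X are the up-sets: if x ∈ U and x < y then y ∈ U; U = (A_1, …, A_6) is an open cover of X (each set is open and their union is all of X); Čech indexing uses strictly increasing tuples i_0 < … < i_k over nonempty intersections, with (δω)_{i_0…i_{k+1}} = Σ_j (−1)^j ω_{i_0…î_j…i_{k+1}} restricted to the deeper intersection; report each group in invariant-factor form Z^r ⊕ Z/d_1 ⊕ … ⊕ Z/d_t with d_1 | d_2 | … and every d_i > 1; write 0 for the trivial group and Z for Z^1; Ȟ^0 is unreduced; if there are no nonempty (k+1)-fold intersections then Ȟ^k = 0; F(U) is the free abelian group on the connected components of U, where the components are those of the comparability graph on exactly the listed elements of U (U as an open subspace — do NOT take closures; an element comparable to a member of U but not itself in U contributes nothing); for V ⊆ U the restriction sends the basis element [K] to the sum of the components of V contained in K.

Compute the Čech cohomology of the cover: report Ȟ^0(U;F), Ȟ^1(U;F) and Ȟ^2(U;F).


nonempty intersections:
  A12={q1,q5} A13={q6} A14={q3,q5,q6} A15={q1,q3,q5,q6} A16={q5} A23={q4} A24={q5} A25={q1,q4,q5} A26={q5} A34={q6} A35={q4,q6} A45={q3,q5,q6} A46={q5} A56={q5}
  A124={q5} A125={q1,q5} A126={q5} A134={q6} A135={q6} A145={q3,q5,q6} A146={q5} A156={q5} A235={q4} A245={q5} A246={q5} A256={q5} A345={q6} A456={q5}
  A1245={q5} A1246={q5} A1256={q5} A1345={q6} A1456={q5} A2456={q5}
  A12456={q5}
components per intersection:
  A1: {q1} {q3,q5,q6}
  A2: {q1} {q4} {q5}
  A3: {q2} {q4} {q6}
  A4: {q3,q5,q6}
  A5: {q1} {q3,q5,q6} {q4}
  A6: {q5}
  A12: {q1} {q5}
  A13: {q6}
  A14: {q3,q5,q6}
  A15: {q1} {q3,q5,q6}
  A16: {q5}
  A23: {q4}
  A24: {q5}
  A25: {q1} {q4} {q5}
  A26: {q5}
  A34: {q6}
  A35: {q4} {q6}
  A45: {q3,q5,q6}
  A46: {q5}
  A56: {q5}
  A124: {q5}
  A125: {q1} {q5}
  A126: {q5}
  A134: {q6}
  A135: {q6}
  A145: {q3,q5,q6}
  A146: {q5}
  A156: {q5}
  A235: {q4}
  A245: {q5}
  A246: {q5}
  A256: {q5}
  A345: {q6}
  A456: {q5}
  A1245: {q5}
  A1246: {q5}
  A1256: {q5}
  A1345: {q6}
  A1456: {q5}
  A2456: {q5}
  A12456: {q5}
C dims 13,19,15,6; δ0: rk 9, SNF 1^9; δ1: rk 10, SNF 1^10; δ2: rk 5, SNF 1^5
Ȟ^0: (13−9)−0=4 ⇒ Z^4
Ȟ^1: (19−10)−9=0 ⇒ 0
Ȟ^2: (15−5)−10=0 ⇒ 0

Ȟ^0 ≅ Z^4,  Ȟ^1 ≅ 0,  Ȟ^2 ≅ 0


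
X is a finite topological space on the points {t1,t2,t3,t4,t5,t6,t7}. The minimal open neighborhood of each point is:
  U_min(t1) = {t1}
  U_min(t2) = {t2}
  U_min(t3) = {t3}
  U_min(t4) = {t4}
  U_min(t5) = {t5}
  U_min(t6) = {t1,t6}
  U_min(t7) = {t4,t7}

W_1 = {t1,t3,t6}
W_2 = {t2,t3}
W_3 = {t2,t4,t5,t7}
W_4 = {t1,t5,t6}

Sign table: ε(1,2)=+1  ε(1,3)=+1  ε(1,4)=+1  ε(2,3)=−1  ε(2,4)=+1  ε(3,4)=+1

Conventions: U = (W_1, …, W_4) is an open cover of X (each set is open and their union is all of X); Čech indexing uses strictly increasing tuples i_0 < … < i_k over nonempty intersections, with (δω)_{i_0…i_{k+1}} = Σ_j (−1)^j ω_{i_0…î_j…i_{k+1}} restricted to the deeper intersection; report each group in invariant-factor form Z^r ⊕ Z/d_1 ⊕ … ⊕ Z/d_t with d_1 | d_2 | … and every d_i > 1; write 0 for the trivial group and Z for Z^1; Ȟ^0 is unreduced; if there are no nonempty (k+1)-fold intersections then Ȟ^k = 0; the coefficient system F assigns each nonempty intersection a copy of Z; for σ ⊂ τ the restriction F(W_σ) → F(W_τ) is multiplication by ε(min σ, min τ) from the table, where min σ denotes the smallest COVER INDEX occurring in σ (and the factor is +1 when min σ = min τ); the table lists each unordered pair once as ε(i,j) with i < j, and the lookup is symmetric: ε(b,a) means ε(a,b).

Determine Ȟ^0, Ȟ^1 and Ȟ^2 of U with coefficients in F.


nerve of the cover:
  W12={t3} W14={t1,t6} W23={t2} W34={t5}
C dims 4,4; δ0: rk 4, SNF 1^3·2
Ȟ^0 = (4 − 4) − 0 = 0, so Ȟ^0 ≅ 0
Ȟ^1 = (4 − 0) − 4 = 0 plus torsion [2], so Ȟ^1 ≅ Z/2
Ȟ^2 = (0 − 0) − 0 = 0, so Ȟ^2 ≅ 0

Ȟ^0(U;F) ≅ 0,  Ȟ^1(U;F) ≅ Z/2,  Ȟ^2(U;F) ≅ 0


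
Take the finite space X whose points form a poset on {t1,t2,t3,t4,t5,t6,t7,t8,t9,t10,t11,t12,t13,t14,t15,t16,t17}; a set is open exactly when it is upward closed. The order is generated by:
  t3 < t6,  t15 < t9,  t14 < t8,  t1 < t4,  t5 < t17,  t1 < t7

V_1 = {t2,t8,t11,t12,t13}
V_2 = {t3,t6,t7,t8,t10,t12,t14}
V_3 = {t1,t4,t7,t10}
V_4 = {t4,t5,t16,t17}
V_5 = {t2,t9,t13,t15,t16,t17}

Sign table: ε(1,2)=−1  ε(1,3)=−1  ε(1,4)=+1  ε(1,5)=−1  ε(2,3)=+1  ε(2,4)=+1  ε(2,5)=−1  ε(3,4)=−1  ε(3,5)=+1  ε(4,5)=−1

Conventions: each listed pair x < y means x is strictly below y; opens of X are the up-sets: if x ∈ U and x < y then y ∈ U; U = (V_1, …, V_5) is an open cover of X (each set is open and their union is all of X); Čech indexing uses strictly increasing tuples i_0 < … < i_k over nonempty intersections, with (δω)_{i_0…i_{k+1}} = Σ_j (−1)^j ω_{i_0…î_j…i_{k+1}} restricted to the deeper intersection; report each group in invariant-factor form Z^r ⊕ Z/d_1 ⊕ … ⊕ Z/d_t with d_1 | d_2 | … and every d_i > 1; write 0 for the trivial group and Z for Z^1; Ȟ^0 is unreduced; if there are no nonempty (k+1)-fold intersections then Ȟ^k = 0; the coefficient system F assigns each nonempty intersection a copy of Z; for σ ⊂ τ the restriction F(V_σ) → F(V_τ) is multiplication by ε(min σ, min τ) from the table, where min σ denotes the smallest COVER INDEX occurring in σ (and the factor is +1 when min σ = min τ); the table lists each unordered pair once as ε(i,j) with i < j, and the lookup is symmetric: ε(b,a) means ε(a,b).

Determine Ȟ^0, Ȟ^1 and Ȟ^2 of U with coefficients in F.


Ȟ^0(U;F) ≅ Z,  Ȟ^1(U;F) ≅ Z,  Ȟ^2(U;F) ≅ 0

nonempty intersections:
  V12={t8,t12} V15={t2,t13} V23={t7,t10} V34={t4} V45={t16,t17}
C dims 5,5; δ0: rk 4, SNF 1^4
Ȟ^0: (5−4)−0=1 ⇒ Z
Ȟ^1: (5−0)−4=1 ⇒ Z
Ȟ^2: (0−0)−0=0 ⇒ 0


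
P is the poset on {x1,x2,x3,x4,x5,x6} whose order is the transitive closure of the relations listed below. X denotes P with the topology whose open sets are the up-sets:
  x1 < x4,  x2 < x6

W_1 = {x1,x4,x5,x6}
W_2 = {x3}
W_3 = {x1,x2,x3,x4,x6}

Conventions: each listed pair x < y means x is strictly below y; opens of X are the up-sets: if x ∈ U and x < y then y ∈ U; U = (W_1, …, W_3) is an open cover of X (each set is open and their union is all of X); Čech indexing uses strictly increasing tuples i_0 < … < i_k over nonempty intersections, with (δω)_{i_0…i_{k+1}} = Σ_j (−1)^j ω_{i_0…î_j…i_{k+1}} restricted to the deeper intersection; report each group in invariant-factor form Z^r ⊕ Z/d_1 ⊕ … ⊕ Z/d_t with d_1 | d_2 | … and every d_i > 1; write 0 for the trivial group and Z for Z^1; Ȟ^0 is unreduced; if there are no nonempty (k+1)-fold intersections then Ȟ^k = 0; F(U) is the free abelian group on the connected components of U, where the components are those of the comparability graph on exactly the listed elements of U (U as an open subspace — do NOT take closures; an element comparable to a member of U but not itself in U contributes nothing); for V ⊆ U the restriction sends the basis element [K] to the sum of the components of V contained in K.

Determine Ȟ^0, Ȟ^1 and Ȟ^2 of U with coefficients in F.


intersection data:
  W13={x1,x4,x6} W23={x3}
components per intersection:
  W1: {x1,x4} {x5} {x6}
  W2: {x3}
  W3: {x1,x4} {x2,x6} {x3}
  W13: {x1,x4} {x6}
  W23: {x3}
C dims 7,3; δ0: rk 3, SNF 1^3
Ȟ^0 = (7 − 3) − 0 = 4, so Ȟ^0 ≅ Z^4
Ȟ^1 = (3 − 0) − 3 = 0, so Ȟ^1 ≅ 0
Ȟ^2 = (0 − 0) − 0 = 0, so Ȟ^2 ≅ 0

Ȟ^0(U;F) ≅ Z^4, Ȟ^1(U;F) ≅ 0 and Ȟ^2(U;F) ≅ 0


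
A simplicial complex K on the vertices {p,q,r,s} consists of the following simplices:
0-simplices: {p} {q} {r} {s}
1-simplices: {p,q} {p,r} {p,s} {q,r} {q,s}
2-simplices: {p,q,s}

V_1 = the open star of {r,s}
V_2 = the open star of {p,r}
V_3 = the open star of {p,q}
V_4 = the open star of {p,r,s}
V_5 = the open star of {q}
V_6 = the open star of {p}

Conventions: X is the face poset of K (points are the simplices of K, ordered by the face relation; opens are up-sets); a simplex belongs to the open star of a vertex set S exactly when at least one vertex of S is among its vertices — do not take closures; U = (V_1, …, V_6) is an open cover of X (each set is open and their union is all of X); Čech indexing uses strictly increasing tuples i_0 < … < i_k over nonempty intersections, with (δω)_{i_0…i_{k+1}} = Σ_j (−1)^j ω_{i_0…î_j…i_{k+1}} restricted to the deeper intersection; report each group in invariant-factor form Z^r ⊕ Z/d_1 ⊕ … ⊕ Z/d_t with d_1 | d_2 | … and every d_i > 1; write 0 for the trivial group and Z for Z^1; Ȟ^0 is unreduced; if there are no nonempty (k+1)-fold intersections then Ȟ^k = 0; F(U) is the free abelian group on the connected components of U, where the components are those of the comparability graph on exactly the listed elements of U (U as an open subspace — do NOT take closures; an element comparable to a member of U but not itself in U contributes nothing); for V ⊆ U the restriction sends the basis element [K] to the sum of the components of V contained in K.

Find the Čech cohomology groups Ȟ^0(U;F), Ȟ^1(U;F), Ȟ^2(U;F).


Ȟ^0 ≅ Z, Ȟ^1 ≅ Z, Ȟ^2 ≅ 0

cover nerve:
  V1={{r},{s},{p,r},{p,s},{q,r},{q,s},{p,q,s}} V2={{p},{r},{p,q},{p,r},{p,s},{q,r},{p,q,s}} V3={{p},{q},{p,q},{p,r},{p,s},{q,r},{q,s},{p,q,s}} V4={{p},{r},{s},{p,q},{p,r},{p,s},{q,r},{q,s},{p,q,s}} V5={{q},{p,q},{q,r},{q,s},{p,q,s}} V6={{p},{p,q},{p,r},{p,s},{p,q,s}}
  V12={{r},{p,r},{p,s},{q,r},{p,q,s}} V13={{p,r},{p,s},{q,r},{q,s},{p,q,s}} V14={{r},{s},{p,r},{p,s},{q,r},{q,s},{p,q,s}} V15={{q,r},{q,s},{p,q,s}} V16={{p,r},{p,s},{p,q,s}} V23={{p},{p,q},{p,r},{p,s},{q,r},{p,q,s}} V24={{p},{r},{p,q},{p,r},{p,s},{q,r},{p,q,s}} V25={{p,q},{q,r},{p,q,s}} V26={{p},{p,q},{p,r},{p,s},{p,q,s}} V34={{p},{p,q},{p,r},{p,s},{q,r},{q,s},{p,q,s}} V35={{q},{p,q},{q,r},{q,s},{p,q,s}} V36={{p},{p,q},{p,r},{p,s},{p,q,s}} V45={{p,q},{q,r},{q,s},{p,q,s}} V46={{p},{p,q},{p,r},{p,s},{p,q,s}} V56={{p,q},{p,q,s}}
  V123={{p,r},{p,s},{q,r},{p,q,s}} V124={{r},{p,r},{p,s},{q,r},{p,q,s}} V125={{q,r},{p,q,s}} V126={{p,r},{p,s},{p,q,s}} V134={{p,r},{p,s},{q,r},{q,s},{p,q,s}} V135={{q,r},{q,s},{p,q,s}} V136={{p,r},{p,s},{p,q,s}} V145={{q,r},{q,s},{p,q,s}} V146={{p,r},{p,s},{p,q,s}} V156={{p,q,s}} V234={{p},{p,q},{p,r},{p,s},{q,r},{p,q,s}} V235={{p,q},{q,r},{p,q,s}} V236={{p},{p,q},{p,r},{p,s},{p,q,s}} V245={{p,q},{q,r},{p,q,s}} V246={{p},{p,q},{p,r},{p,s},{p,q,s}} V256={{p,q},{p,q,s}} V345={{p,q},{q,r},{q,s},{p,q,s}} V346={{p},{p,q},{p,r},{p,s},{p,q,s}} V356={{p,q},{p,q,s}} V456={{p,q},{p,q,s}}
  V1234={{p,r},{p,s},{q,r},{p,q,s}} V1235={{q,r},{p,q,s}} V1236={{p,r},{p,s},{p,q,s}} V1245={{q,r},{p,q,s}} V1246={{p,r},{p,s},{p,q,s}} V1256={{p,q,s}} V1345={{q,r},{q,s},{p,q,s}} V1346={{p,r},{p,s},{p,q,s}} V1356={{p,q,s}} V1456={{p,q,s}} V2345={{p,q},{q,r},{p,q,s}} V2346={{p},{p,q},{p,r},{p,s},{p,q,s}} V2356={{p,q},{p,q,s}} V2456={{p,q},{p,q,s}} V3456={{p,q},{p,q,s}}
  V12345={{q,r},{p,q,s}} V12346={{p,r},{p,s},{p,q,s}} V12356={{p,q,s}} V12456={{p,q,s}} V13456={{p,q,s}} V23456={{p,q},{p,q,s}}
  V123456={{p,q,s}}
components per intersection:
  V1: {{r},{p,r},{q,r}} {{s},{p,s},{q,s},{p,q,s}}
  V2: {{p},{r},{p,q},{p,r},{p,s},{q,r},{p,q,s}}
  V3: {{p},{q},{p,q},{p,r},{p,s},{q,r},{q,s},{p,q,s}}
  V4: {{p},{r},{s},{p,q},{p,r},{p,s},{q,r},{q,s},{p,q,s}}
  V5: {{q},{p,q},{q,r},{q,s},{p,q,s}}
  V6: {{p},{p,q},{p,r},{p,s},{p,q,s}}
  V12: {{r},{p,r},{q,r}} {{p,s},{p,q,s}}
  V13: {{p,r}} {{p,s},{q,s},{p,q,s}} {{q,r}}
  V14: {{r},{p,r},{q,r}} {{s},{p,s},{q,s},{p,q,s}}
  V15: {{q,r}} {{q,s},{p,q,s}}
  V16: {{p,r}} {{p,s},{p,q,s}}
  V23: {{p},{p,q},{p,r},{p,s},{p,q,s}} {{q,r}}
  V24: {{p},{r},{p,q},{p,r},{p,s},{q,r},{p,q,s}}
  V25: {{p,q},{p,q,s}} {{q,r}}
  V26: {{p},{p,q},{p,r},{p,s},{p,q,s}}
  V34: {{p},{p,q},{p,r},{p,s},{q,s},{p,q,s}} {{q,r}}
  V35: {{q},{p,q},{q,r},{q,s},{p,q,s}}
  V36: {{p},{p,q},{p,r},{p,s},{p,q,s}}
  V45: {{p,q},{q,s},{p,q,s}} {{q,r}}
  V46: {{p},{p,q},{p,r},{p,s},{p,q,s}}
  V56: {{p,q},{p,q,s}}
  V123: {{p,r}} {{p,s},{p,q,s}} {{q,r}}
  V124: {{r},{p,r},{q,r}} {{p,s},{p,q,s}}
  V125: {{q,r}} {{p,q,s}}
  V126: {{p,r}} {{p,s},{p,q,s}}
  V134: {{p,r}} {{p,s},{q,s},{p,q,s}} {{q,r}}
  V135: {{q,r}} {{q,s},{p,q,s}}
  V136: {{p,r}} {{p,s},{p,q,s}}
  V145: {{q,r}} {{q,s},{p,q,s}}
  V146: {{p,r}} {{p,s},{p,q,s}}
  V156: {{p,q,s}}
  V234: {{p},{p,q},{p,r},{p,s},{p,q,s}} {{q,r}}
  V235: {{p,q},{p,q,s}} {{q,r}}
  V236: {{p},{p,q},{p,r},{p,s},{p,q,s}}
  V245: {{p,q},{p,q,s}} {{q,r}}
  V246: {{p},{p,q},{p,r},{p,s},{p,q,s}}
  V256: {{p,q},{p,q,s}}
  V345: {{p,q},{q,s},{p,q,s}} {{q,r}}
  V346: {{p},{p,q},{p,r},{p,s},{p,q,s}}
  V356: {{p,q},{p,q,s}}
  V456: {{p,q},{p,q,s}}
  V1234: {{p,r}} {{p,s},{p,q,s}} {{q,r}}
  V1235: {{q,r}} {{p,q,s}}
  V1236: {{p,r}} {{p,s},{p,q,s}}
  V1245: {{q,r}} {{p,q,s}}
  V1246: {{p,r}} {{p,s},{p,q,s}}
  V1256: {{p,q,s}}
  V1345: {{q,r}} {{q,s},{p,q,s}}
  V1346: {{p,r}} {{p,s},{p,q,s}}
  V1356: {{p,q,s}}
  V1456: {{p,q,s}}
  V2345: {{p,q},{p,q,s}} {{q,r}}
  V2346: {{p},{p,q},{p,r},{p,s},{p,q,s}}
  V2356: {{p,q},{p,q,s}}
  V2456: {{p,q},{p,q,s}}
  V3456: {{p,q},{p,q,s}}
  V12345: {{q,r}} {{p,q,s}}
  V12346: {{p,r}} {{p,s},{p,q,s}}
  V12356: {{p,q,s}}
  V12456: {{p,q,s}}
  V13456: {{p,q,s}}
  V23456: {{p,q},{p,q,s}}
  V123456: {{p,q,s}}
C dims 7,25,35,24; δ0: rk 6, SNF 1^6; δ1: rk 18, SNF 1^18; δ2: rk 17, SNF 1^17
Ȟ^0: (7−6)−0=1 ⇒ Z
Ȟ^1: (25−18)−6=1 ⇒ Z
Ȟ^2: (35−17)−18=0 ⇒ 0


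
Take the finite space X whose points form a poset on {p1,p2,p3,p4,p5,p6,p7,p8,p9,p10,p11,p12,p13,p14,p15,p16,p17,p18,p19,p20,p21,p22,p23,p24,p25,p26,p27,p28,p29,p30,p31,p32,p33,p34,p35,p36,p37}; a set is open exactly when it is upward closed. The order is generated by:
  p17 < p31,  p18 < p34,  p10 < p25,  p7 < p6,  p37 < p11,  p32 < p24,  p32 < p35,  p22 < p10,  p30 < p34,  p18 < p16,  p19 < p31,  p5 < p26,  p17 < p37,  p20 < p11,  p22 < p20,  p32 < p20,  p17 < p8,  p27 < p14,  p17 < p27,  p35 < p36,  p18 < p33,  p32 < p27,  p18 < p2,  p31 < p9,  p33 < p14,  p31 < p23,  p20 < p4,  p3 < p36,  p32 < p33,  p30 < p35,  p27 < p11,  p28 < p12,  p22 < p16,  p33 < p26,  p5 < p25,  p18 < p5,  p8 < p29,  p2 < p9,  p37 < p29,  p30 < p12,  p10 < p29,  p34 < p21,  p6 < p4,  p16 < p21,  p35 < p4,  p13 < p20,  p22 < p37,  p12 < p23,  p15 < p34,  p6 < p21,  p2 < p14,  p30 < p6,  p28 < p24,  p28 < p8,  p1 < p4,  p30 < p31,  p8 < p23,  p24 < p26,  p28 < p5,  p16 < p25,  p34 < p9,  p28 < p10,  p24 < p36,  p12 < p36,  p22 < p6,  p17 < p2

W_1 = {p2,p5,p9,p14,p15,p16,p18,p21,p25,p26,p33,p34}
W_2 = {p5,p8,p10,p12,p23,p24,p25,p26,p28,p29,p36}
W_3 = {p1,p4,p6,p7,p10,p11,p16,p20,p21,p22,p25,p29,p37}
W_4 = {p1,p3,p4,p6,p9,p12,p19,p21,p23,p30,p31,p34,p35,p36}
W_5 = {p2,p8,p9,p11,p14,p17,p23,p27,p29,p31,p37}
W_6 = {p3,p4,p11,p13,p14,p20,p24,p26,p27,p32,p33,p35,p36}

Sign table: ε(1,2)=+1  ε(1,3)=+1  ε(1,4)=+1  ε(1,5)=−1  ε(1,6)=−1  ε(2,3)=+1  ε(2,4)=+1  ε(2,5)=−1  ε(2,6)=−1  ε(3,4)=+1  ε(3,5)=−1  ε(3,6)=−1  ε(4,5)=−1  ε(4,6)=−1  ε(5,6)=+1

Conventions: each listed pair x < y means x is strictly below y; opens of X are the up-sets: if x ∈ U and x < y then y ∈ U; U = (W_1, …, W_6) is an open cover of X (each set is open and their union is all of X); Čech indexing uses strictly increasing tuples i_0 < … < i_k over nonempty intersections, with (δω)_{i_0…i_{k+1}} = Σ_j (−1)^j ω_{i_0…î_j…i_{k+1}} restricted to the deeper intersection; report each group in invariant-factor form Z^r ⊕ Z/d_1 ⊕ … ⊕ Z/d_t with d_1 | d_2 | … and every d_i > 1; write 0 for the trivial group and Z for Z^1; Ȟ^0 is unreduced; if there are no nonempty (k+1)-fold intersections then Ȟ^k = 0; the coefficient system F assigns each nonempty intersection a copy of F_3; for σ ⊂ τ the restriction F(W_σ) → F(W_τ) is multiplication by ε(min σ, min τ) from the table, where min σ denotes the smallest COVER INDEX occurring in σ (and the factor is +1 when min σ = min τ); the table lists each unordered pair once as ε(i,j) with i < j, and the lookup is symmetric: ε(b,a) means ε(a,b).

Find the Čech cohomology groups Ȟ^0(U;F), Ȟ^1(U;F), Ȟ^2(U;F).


Ȟ^0 = Z/3; Ȟ^1 = 0; Ȟ^2 = 0

nerve of the cover:
  W12={p5,p25,p26} W13={p16,p21,p25} W14={p9,p21,p34} W15={p2,p9,p14} W16={p14,p26,p33} W23={p10,p25,p29} W24={p12,p23,p36} W25={p8,p23,p29} W26={p24,p26,p36} W34={p1,p4,p6,p21} W35={p11,p29,p37} W36={p4,p11,p20} W45={p9,p23,p31} W46={p3,p4,p35,p36} W56={p11,p14,p27}
  W123={p25} W126={p26} W134={p21} W145={p9} W156={p14} W235={p29} W245={p23} W246={p36} W346={p4} W356={p11}
C dims 6,15,10; δ0: rk_F3 5; δ1: rk_F3 10
Ȟ^0 = (6 − 5) − 0 = 1, so Ȟ^0 ≅ Z/3
Ȟ^1 = (15 − 10) − 5 = 0, so Ȟ^1 ≅ 0
Ȟ^2 = (10 − 0) − 10 = 0, so Ȟ^2 ≅ 0


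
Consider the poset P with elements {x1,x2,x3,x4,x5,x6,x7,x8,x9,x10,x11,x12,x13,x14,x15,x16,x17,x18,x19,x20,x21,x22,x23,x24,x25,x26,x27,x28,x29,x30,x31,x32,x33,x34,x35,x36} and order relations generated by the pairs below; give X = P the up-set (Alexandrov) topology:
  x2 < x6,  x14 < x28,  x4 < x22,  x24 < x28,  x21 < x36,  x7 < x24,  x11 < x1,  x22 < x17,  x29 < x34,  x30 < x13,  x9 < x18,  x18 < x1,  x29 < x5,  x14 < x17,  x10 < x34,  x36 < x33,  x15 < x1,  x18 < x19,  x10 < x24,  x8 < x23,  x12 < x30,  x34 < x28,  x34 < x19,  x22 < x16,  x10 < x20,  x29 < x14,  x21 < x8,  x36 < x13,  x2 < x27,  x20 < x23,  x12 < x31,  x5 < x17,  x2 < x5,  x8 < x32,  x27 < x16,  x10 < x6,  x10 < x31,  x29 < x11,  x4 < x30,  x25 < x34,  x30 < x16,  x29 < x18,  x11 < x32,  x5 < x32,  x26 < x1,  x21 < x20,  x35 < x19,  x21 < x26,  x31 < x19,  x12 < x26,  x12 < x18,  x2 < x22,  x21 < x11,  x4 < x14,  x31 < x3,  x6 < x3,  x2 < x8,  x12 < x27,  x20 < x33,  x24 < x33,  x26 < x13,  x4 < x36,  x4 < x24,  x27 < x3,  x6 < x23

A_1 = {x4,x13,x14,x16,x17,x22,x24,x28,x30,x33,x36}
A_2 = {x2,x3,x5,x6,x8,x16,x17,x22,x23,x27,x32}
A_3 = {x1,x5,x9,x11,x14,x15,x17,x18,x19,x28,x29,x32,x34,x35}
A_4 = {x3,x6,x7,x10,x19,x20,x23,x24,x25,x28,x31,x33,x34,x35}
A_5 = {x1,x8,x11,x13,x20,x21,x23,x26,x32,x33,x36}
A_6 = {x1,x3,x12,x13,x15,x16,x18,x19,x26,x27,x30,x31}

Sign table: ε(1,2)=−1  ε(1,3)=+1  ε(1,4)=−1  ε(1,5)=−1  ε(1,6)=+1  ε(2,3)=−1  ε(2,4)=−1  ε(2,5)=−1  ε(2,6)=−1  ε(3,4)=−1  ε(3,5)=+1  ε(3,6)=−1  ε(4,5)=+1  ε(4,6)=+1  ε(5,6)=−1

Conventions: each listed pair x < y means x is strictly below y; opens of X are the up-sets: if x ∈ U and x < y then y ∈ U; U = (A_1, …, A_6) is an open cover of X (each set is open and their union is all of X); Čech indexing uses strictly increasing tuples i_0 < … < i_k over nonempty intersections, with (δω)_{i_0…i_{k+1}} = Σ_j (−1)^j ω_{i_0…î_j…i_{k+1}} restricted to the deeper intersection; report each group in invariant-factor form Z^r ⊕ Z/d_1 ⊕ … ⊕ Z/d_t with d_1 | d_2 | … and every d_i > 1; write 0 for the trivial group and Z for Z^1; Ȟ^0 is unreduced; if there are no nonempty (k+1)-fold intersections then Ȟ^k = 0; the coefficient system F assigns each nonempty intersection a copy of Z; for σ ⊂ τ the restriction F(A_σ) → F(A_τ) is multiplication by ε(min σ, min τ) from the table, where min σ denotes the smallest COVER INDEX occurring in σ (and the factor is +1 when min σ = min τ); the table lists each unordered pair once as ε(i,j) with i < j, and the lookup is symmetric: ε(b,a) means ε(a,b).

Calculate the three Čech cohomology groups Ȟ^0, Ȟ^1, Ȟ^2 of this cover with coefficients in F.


intersection data:
  A12={x16,x17,x22} A13={x14,x17,x28} A14={x24,x28,x33} A15={x13,x33,x36} A16={x13,x16,x30} A23={x5,x17,x32} A24={x3,x6,x23} A25={x8,x23,x32} A26={x3,x16,x27} A34={x19,x28,x34,x35} A35={x1,x11,x32} A36={x1,x15,x18,x19} A45={x20,x23,x33} A46={x3,x19,x31} A56={x1,x13,x26}
  A123={x17} A126={x16} A134={x28} A145={x33} A156={x13} A235={x32} A245={x23} A246={x3} A346={x19} A356={x1}
C dims 6,15,10; δ0: rk 6, SNF 1^5·2; δ1: rk 9, SNF 1^9
Ȟ^0 = (6 − 6) − 0 = 0, so Ȟ^0 ≅ 0
Ȟ^1 = (15 − 9) − 6 = 0 plus torsion [2], so Ȟ^1 ≅ Z/2
Ȟ^2 = (10 − 0) − 9 = 1, so Ȟ^2 ≅ Z

Ȟ^0 ≅ 0; Ȟ^1 ≅ Z/2; Ȟ^2 ≅ Z


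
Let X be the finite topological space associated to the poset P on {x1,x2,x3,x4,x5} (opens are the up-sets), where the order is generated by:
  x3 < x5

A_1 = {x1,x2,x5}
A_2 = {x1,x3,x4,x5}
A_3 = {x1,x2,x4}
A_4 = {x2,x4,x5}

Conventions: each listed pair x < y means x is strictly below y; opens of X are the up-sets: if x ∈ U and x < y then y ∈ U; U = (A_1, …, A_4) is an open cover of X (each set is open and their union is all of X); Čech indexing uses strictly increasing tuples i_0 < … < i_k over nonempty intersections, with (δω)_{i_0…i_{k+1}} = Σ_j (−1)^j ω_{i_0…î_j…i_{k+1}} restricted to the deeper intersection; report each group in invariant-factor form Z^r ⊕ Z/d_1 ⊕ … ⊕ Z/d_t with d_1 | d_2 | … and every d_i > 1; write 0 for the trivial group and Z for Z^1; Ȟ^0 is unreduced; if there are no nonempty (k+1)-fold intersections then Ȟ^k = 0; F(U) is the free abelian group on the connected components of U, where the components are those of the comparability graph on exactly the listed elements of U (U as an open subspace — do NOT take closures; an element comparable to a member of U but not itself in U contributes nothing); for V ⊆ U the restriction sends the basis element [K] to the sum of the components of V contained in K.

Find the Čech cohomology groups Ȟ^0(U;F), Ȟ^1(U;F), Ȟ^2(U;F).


nerve simplices:
  A12={x1,x5} A13={x1,x2} A14={x2,x5} A23={x1,x4} A24={x4,x5} A34={x2,x4}
  A123={x1} A124={x5} A134={x2} A234={x4}
components per intersection:
  A1: {x1} {x2} {x5}
  A2: {x1} {x3,x5} {x4}
  A3: {x1} {x2} {x4}
  A4: {x2} {x4} {x5}
  A12: {x1} {x5}
  A13: {x1} {x2}
  A14: {x2} {x5}
  A23: {x1} {x4}
  A24: {x4} {x5}
  A34: {x2} {x4}
  A123: {x1}
  A124: {x5}
  A134: {x2}
  A234: {x4}
C dims 12,12,4; δ0: rk 8, SNF 1^8; δ1: rk 4, SNF 1^4
degree 0: 12−8−0 = 4 → Ȟ^0 ≅ Z^4
degree 1: 12−4−8 = 0 → Ȟ^1 ≅ 0
degree 2: 4−0−4 = 0 → Ȟ^2 ≅ 0

Ȟ^0(U;F) ≅ Z^4,  Ȟ^1(U;F) ≅ 0,  Ȟ^2(U;F) ≅ 0


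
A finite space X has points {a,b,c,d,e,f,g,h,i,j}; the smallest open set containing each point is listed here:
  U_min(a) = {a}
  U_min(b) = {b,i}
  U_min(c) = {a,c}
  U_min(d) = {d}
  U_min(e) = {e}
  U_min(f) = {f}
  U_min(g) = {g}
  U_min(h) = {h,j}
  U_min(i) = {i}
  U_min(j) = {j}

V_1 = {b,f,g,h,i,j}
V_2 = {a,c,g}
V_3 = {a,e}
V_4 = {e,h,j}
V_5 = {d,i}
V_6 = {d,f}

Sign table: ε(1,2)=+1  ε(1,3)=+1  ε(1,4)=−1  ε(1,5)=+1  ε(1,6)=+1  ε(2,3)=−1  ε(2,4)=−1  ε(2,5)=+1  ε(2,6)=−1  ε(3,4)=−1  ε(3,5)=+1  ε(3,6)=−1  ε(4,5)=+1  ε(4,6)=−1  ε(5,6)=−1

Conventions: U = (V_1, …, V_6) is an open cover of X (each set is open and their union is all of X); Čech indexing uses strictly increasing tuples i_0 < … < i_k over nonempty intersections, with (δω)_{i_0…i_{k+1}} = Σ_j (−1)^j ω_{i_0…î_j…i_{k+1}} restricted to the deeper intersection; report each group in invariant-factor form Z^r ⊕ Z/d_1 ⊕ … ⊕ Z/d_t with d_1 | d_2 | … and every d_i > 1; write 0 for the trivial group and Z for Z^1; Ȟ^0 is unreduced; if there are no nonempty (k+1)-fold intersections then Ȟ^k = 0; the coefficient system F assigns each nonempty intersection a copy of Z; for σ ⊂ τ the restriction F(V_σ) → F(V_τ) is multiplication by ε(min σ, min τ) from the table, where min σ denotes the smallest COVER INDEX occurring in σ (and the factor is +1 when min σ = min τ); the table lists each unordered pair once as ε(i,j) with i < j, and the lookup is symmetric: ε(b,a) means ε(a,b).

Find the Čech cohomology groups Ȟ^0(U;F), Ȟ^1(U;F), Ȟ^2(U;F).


nonempty intersections:
  V12={g} V14={h,j} V15={i} V16={f} V23={a} V34={e} V56={d}
C dims 6,7; δ0: rk 6, SNF 1^5·2
Ȟ^0: (6−6)−0=0 ⇒ 0
Ȟ^1: (7−0)−6=1 plus torsion [2] ⇒ Z ⊕ Z/2
Ȟ^2: (0−0)−0=0 ⇒ 0

Ȟ^0(U;F) ≅ 0, Ȟ^1(U;F) ≅ Z ⊕ Z/2 and Ȟ^2(U;F) ≅ 0


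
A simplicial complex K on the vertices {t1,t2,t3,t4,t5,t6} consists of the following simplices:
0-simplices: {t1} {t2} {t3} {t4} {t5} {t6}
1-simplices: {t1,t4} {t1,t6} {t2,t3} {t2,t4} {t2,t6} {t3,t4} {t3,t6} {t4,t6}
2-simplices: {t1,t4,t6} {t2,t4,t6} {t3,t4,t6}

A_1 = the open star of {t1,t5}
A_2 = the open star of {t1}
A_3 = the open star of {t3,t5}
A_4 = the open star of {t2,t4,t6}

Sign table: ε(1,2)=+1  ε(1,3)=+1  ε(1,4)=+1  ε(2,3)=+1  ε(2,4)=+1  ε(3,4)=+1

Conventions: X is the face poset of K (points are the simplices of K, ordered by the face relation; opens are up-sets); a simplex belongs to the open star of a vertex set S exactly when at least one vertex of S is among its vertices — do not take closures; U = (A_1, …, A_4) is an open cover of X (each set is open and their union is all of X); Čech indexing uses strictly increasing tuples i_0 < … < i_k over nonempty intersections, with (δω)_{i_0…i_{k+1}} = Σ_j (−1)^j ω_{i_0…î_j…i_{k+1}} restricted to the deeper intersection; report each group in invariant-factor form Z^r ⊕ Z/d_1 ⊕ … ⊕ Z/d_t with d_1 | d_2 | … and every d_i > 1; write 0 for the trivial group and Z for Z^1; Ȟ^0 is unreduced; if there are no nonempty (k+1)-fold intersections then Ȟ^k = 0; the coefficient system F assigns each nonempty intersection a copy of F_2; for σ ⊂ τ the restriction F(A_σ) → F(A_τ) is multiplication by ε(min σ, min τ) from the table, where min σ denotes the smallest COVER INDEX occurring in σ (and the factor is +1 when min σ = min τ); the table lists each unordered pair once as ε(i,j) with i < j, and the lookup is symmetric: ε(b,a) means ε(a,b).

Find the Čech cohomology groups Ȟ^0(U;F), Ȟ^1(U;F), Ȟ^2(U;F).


nerve simplices:
  A1={{t1},{t5},{t1,t4},{t1,t6},{t1,t4,t6}} A2={{t1},{t1,t4},{t1,t6},{t1,t4,t6}} A3={{t3},{t5},{t2,t3},{t3,t4},{t3,t6},{t3,t4,t6}} A4={{t2},{t4},{t6},{t1,t4},{t1,t6},{t2,t3},{t2,t4},{t2,t6},{t3,t4},{t3,t6},{t4,t6},{t1,t4,t6},{t2,t4,t6},{t3,t4,t6}}
  A12={{t1},{t1,t4},{t1,t6},{t1,t4,t6}} A13={{t5}} A14={{t1,t4},{t1,t6},{t1,t4,t6}} A24={{t1,t4},{t1,t6},{t1,t4,t6}} A34={{t2,t3},{t3,t4},{t3,t6},{t3,t4,t6}}
  A124={{t1,t4},{t1,t6},{t1,t4,t6}}
C dims 4,5,1; δ0: rk_F2 3; δ1: rk_F2 1
degree 0: 4−3−0 = 1 → Ȟ^0 ≅ Z/2
degree 1: 5−1−3 = 1 → Ȟ^1 ≅ Z/2
degree 2: 1−0−1 = 0 → Ȟ^2 ≅ 0

Ȟ^0(U;F) ≅ Z/2, Ȟ^1(U;F) ≅ Z/2 and Ȟ^2(U;F) ≅ 0
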